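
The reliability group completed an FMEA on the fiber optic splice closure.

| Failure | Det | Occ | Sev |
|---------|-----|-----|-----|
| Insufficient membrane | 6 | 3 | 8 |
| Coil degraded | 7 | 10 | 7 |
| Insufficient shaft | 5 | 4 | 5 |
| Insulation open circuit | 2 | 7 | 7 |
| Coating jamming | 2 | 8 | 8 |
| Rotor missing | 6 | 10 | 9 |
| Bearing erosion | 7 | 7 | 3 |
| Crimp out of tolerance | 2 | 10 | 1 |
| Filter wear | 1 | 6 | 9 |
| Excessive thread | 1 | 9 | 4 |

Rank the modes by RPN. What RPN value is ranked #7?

98

RPN = Severity × Occurrence × Detection:
  Insufficient membrane: 8 × 3 × 6 = 144
  Coil degraded: 7 × 10 × 7 = 490
  Insufficient shaft: 5 × 4 × 5 = 100
  Insulation open circuit: 7 × 7 × 2 = 98
  Coating jamming: 8 × 8 × 2 = 128
  Rotor missing: 9 × 10 × 6 = 540
  Bearing erosion: 3 × 7 × 7 = 147
  Crimp out of tolerance: 1 × 10 × 2 = 20
  Filter wear: 9 × 6 × 1 = 54
  Excessive thread: 4 × 9 × 1 = 36
Sorted descending: 540, 490, 147, 144, 128, 100, 98, 54, 36, 20.
The seventh-highest RPN is 98 (Insulation open circuit).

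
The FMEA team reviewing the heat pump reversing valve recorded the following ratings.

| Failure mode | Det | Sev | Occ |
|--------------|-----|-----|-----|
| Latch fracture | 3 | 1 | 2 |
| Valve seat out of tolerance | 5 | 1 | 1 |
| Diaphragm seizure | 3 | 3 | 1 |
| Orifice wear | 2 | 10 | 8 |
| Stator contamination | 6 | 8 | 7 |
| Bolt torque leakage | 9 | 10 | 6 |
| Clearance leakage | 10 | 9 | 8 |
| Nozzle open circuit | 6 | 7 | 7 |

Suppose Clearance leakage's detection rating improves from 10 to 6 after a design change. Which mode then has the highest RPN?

Bolt torque leakage

RPN = Severity × Occurrence × Detection:
  Latch fracture: 1 × 2 × 3 = 6
  Valve seat out of tolerance: 1 × 1 × 5 = 5
  Diaphragm seizure: 3 × 1 × 3 = 9
  Orifice wear: 10 × 8 × 2 = 160
  Stator contamination: 8 × 7 × 6 = 336
  Bolt torque leakage: 10 × 6 × 9 = 540
  Clearance leakage: 9 × 8 × 10 = 720
  Nozzle open circuit: 7 × 7 × 6 = 294
After action: Clearance leakage → 9 × 8 × 6 = 432.
Revised RPNs: Bolt torque leakage=540, Clearance leakage=432, Stator contamination=336, Nozzle open circuit=294, Orifice wear=160, Diaphragm seizure=9, Latch fracture=6, Valve seat out of tolerance=5.
Highest is now Bolt torque leakage (540).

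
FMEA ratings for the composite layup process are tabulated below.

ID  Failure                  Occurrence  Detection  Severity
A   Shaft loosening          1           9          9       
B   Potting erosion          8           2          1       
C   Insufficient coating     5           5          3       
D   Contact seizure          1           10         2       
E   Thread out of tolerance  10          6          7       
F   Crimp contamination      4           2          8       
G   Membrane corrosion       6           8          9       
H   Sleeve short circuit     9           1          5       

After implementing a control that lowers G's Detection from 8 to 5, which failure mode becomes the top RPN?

E

RPN = Severity × Occurrence × Detection:
  A: 9 × 1 × 9 = 81
  B: 1 × 8 × 2 = 16
  C: 3 × 5 × 5 = 75
  D: 2 × 1 × 10 = 20
  E: 7 × 10 × 6 = 420
  F: 8 × 4 × 2 = 64
  G: 9 × 6 × 8 = 432
  H: 5 × 9 × 1 = 45
After action: G → 9 × 6 × 5 = 270.
Revised RPNs: E=420, G=270, A=81, C=75, F=64, H=45, D=20, B=16.
Highest is now E (420).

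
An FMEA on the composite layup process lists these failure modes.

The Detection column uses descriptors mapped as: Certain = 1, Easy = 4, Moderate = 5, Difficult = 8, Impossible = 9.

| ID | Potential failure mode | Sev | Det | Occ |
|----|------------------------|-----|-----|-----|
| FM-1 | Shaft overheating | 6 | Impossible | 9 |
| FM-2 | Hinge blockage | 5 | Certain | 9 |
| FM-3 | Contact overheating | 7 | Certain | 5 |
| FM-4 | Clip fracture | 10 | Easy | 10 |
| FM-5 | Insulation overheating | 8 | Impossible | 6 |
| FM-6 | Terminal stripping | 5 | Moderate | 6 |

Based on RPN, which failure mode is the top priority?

RPN = Severity × Occurrence × Detection:
  FM-1: 6 × 9 × 9 = 486
  FM-2: 5 × 9 × 1 = 45
  FM-3: 7 × 5 × 1 = 35
  FM-4: 10 × 10 × 4 = 400
  FM-5: 8 × 6 × 9 = 432
  FM-6: 5 × 6 × 5 = 150
Highest RPN is 486 → FM-1.

FM-1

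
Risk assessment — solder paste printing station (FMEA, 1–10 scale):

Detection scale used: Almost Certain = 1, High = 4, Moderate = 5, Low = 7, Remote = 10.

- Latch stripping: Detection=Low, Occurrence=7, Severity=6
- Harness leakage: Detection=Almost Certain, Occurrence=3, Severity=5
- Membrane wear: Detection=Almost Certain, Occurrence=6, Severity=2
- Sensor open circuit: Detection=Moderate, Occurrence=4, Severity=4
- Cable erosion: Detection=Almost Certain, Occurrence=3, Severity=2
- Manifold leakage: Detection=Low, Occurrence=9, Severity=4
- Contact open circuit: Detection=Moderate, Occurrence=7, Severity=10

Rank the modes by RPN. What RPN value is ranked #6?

12

RPN = Severity × Occurrence × Detection:
  Latch stripping: 6 × 7 × 7 = 294
  Harness leakage: 5 × 3 × 1 = 15
  Membrane wear: 2 × 6 × 1 = 12
  Sensor open circuit: 4 × 4 × 5 = 80
  Cable erosion: 2 × 3 × 1 = 6
  Manifold leakage: 4 × 9 × 7 = 252
  Contact open circuit: 10 × 7 × 5 = 350
Sorted descending: 350, 294, 252, 80, 15, 12, 6.
The sixth-highest RPN is 12 (Membrane wear).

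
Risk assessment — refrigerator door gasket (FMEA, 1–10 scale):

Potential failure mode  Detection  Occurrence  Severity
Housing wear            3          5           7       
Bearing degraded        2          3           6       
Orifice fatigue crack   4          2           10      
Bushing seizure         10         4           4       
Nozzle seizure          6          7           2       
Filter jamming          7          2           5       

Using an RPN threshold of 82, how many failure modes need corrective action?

3

RPN = Severity × Occurrence × Detection:
  Housing wear: 7 × 5 × 3 = 105
  Bearing degraded: 6 × 3 × 2 = 36
  Orifice fatigue crack: 10 × 2 × 4 = 80
  Bushing seizure: 4 × 4 × 10 = 160
  Nozzle seizure: 2 × 7 × 6 = 84
  Filter jamming: 5 × 2 × 7 = 70
Modes with RPN ≥ 82: Housing wear (105), Bushing seizure (160), Nozzle seizure (84) → 3.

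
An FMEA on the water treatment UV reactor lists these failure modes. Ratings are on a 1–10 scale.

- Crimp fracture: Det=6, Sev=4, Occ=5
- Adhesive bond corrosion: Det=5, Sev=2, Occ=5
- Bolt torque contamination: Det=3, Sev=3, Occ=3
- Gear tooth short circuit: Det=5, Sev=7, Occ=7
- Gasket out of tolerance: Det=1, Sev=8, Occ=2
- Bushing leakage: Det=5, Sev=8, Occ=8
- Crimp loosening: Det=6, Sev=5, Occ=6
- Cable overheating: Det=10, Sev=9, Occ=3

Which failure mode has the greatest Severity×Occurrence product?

Criticality = Severity × Occurrence:
  Crimp fracture: 4 × 5 = 20
  Adhesive bond corrosion: 2 × 5 = 10
  Bolt torque contamination: 3 × 3 = 9
  Gear tooth short circuit: 7 × 7 = 49
  Gasket out of tolerance: 8 × 2 = 16
  Bushing leakage: 8 × 8 = 64
  Crimp loosening: 5 × 6 = 30
  Cable overheating: 9 × 3 = 27
Highest criticality is 64 → Bushing leakage.

Bushing leakage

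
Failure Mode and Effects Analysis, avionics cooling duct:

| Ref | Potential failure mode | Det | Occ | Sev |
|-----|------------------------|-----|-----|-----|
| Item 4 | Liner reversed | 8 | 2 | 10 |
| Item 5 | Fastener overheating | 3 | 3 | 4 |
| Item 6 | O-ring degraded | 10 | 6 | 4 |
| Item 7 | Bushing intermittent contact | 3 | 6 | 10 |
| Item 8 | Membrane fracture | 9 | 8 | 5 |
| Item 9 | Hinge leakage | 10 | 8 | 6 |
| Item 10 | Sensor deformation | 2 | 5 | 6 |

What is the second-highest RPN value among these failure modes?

RPN = Severity × Occurrence × Detection:
  Item 4: 10 × 2 × 8 = 160
  Item 5: 4 × 3 × 3 = 36
  Item 6: 4 × 6 × 10 = 240
  Item 7: 10 × 6 × 3 = 180
  Item 8: 5 × 8 × 9 = 360
  Item 9: 6 × 8 × 10 = 480
  Item 10: 6 × 5 × 2 = 60
Sorted descending: 480, 360, 240, 180, 160, 60, 36.
The second-highest RPN is 360 (Item 8).

360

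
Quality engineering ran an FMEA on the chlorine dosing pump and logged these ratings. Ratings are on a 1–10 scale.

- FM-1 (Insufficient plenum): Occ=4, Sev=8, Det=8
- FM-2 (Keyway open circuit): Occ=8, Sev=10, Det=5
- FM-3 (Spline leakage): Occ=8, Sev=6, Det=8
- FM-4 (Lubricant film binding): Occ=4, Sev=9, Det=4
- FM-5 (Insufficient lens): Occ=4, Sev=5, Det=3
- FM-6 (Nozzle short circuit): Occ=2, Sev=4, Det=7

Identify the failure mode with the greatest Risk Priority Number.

FM-2

RPN = Severity × Occurrence × Detection:
  FM-1: 8 × 4 × 8 = 256
  FM-2: 10 × 8 × 5 = 400
  FM-3: 6 × 8 × 8 = 384
  FM-4: 9 × 4 × 4 = 144
  FM-5: 5 × 4 × 3 = 60
  FM-6: 4 × 2 × 7 = 56
Highest RPN is 400 → FM-2.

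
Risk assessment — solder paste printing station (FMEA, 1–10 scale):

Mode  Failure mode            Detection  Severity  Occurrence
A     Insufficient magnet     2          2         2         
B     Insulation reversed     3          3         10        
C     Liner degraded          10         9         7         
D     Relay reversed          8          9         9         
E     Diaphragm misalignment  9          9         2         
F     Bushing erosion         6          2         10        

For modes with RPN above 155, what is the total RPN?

RPN = Severity × Occurrence × Detection:
  A: 2 × 2 × 2 = 8
  B: 3 × 10 × 3 = 90
  C: 9 × 7 × 10 = 630
  D: 9 × 9 × 8 = 648
  E: 9 × 2 × 9 = 162
  F: 2 × 10 × 6 = 120
RPN > 155: C (630), D (648), E (162).
Sum: 630 + 648 + 162 = 1440.

1440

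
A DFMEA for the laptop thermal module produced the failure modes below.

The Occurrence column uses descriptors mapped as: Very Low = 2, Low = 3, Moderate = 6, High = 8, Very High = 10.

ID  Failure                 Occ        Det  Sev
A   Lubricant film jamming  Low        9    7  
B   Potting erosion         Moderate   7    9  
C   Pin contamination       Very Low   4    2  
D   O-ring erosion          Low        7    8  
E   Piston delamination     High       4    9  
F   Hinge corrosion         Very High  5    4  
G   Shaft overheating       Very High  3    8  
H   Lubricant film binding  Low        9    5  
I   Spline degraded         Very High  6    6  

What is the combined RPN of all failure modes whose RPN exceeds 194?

1466

RPN = Severity × Occurrence × Detection:
  A: 7 × 3 × 9 = 189
  B: 9 × 6 × 7 = 378
  C: 2 × 2 × 4 = 16
  D: 8 × 3 × 7 = 168
  E: 9 × 8 × 4 = 288
  F: 4 × 10 × 5 = 200
  G: 8 × 10 × 3 = 240
  H: 5 × 3 × 9 = 135
  I: 6 × 10 × 6 = 360
RPN > 194: B (378), E (288), F (200), G (240), I (360).
Sum: 378 + 288 + 200 + 240 + 360 = 1466.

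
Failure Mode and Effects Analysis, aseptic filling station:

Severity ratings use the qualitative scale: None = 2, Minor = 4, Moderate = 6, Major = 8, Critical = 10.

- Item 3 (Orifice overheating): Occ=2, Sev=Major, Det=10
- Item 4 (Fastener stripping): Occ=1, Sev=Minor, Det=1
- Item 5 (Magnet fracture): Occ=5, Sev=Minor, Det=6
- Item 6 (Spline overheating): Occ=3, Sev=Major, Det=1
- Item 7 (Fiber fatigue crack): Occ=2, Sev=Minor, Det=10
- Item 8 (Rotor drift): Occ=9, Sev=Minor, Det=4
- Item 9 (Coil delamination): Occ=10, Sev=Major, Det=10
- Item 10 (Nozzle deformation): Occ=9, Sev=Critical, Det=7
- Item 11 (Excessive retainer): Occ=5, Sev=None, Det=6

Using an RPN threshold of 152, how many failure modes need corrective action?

3

RPN = Severity × Occurrence × Detection:
  Item 3: 8 × 2 × 10 = 160
  Item 4: 4 × 1 × 1 = 4
  Item 5: 4 × 5 × 6 = 120
  Item 6: 8 × 3 × 1 = 24
  Item 7: 4 × 2 × 10 = 80
  Item 8: 4 × 9 × 4 = 144
  Item 9: 8 × 10 × 10 = 800
  Item 10: 10 × 9 × 7 = 630
  Item 11: 2 × 5 × 6 = 60
Modes with RPN ≥ 152: Item 3 (160), Item 9 (800), Item 10 (630) → 3.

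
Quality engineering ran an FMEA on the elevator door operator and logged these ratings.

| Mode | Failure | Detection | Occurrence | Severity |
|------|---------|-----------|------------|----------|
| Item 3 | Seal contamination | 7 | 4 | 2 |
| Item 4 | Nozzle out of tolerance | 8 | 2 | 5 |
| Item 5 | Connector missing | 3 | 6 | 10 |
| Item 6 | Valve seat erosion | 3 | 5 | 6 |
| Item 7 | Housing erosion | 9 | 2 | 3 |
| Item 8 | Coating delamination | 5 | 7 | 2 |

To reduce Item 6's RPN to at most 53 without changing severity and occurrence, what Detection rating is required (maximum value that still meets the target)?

Item 6: S=6, O=5, D=3 → current RPN = 90.
Fixed product = 30. Need 30 × D ≤ 53, so D ≤ 53/30 = 1.77.
Maximum integer Detection rating = 1 (gives RPN 30; D=2 would give 60 > 53).

1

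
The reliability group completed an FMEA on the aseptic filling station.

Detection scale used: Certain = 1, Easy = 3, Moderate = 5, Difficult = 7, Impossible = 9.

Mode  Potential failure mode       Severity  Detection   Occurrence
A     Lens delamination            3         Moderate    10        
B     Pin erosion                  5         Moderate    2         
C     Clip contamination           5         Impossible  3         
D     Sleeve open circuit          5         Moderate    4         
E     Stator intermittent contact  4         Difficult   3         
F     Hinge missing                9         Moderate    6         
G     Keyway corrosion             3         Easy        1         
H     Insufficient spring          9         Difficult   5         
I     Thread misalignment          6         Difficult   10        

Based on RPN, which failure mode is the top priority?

RPN = Severity × Occurrence × Detection:
  A: 3 × 10 × 5 = 150
  B: 5 × 2 × 5 = 50
  C: 5 × 3 × 9 = 135
  D: 5 × 4 × 5 = 100
  E: 4 × 3 × 7 = 84
  F: 9 × 6 × 5 = 270
  G: 3 × 1 × 3 = 9
  H: 9 × 5 × 7 = 315
  I: 6 × 10 × 7 = 420
Highest RPN is 420 → I.

I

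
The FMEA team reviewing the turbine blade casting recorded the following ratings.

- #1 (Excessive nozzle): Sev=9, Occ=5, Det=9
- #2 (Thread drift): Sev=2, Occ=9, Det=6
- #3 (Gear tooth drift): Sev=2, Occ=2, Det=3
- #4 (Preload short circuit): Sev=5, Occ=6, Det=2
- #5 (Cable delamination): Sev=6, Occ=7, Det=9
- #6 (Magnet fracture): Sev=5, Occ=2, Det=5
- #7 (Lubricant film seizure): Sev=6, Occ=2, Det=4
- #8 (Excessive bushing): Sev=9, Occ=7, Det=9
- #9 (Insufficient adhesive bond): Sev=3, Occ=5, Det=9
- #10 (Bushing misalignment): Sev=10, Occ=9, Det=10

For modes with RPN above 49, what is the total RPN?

2603

RPN = Severity × Occurrence × Detection:
  #1: 9 × 5 × 9 = 405
  #2: 2 × 9 × 6 = 108
  #3: 2 × 2 × 3 = 12
  #4: 5 × 6 × 2 = 60
  #5: 6 × 7 × 9 = 378
  #6: 5 × 2 × 5 = 50
  #7: 6 × 2 × 4 = 48
  #8: 9 × 7 × 9 = 567
  #9: 3 × 5 × 9 = 135
  #10: 10 × 9 × 10 = 900
RPN > 49: #1 (405), #2 (108), #4 (60), #5 (378), #6 (50), #8 (567), #9 (135), #10 (900).
Sum: 405 + 108 + 60 + 378 + 50 + 567 + 135 + 900 = 2603.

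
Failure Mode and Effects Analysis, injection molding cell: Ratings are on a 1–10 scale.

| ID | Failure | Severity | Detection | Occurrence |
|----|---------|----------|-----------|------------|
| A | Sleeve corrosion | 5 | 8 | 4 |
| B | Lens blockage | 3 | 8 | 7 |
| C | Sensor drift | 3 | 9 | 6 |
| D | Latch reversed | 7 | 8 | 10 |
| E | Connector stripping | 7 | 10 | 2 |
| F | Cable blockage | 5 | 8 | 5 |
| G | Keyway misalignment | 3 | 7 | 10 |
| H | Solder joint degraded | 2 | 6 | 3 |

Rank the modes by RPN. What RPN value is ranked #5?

RPN = Severity × Occurrence × Detection:
  A: 5 × 4 × 8 = 160
  B: 3 × 7 × 8 = 168
  C: 3 × 6 × 9 = 162
  D: 7 × 10 × 8 = 560
  E: 7 × 2 × 10 = 140
  F: 5 × 5 × 8 = 200
  G: 3 × 10 × 7 = 210
  H: 2 × 3 × 6 = 36
Sorted descending: 560, 210, 200, 168, 162, 160, 140, 36.
The fifth-highest RPN is 162 (C).

162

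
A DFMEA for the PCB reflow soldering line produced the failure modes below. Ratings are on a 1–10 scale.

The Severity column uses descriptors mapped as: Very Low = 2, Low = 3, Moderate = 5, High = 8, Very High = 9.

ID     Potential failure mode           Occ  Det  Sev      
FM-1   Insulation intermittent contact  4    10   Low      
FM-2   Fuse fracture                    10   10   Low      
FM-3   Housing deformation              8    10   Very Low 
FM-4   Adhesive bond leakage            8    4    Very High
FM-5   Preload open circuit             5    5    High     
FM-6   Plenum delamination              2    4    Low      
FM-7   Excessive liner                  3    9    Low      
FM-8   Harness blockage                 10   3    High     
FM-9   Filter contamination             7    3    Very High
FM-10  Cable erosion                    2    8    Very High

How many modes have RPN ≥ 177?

RPN = Severity × Occurrence × Detection:
  FM-1: 3 × 4 × 10 = 120
  FM-2: 3 × 10 × 10 = 300
  FM-3: 2 × 8 × 10 = 160
  FM-4: 9 × 8 × 4 = 288
  FM-5: 8 × 5 × 5 = 200
  FM-6: 3 × 2 × 4 = 24
  FM-7: 3 × 3 × 9 = 81
  FM-8: 8 × 10 × 3 = 240
  FM-9: 9 × 7 × 3 = 189
  FM-10: 9 × 2 × 8 = 144
Modes with RPN ≥ 177: FM-2 (300), FM-4 (288), FM-5 (200), FM-8 (240), FM-9 (189) → 5.

5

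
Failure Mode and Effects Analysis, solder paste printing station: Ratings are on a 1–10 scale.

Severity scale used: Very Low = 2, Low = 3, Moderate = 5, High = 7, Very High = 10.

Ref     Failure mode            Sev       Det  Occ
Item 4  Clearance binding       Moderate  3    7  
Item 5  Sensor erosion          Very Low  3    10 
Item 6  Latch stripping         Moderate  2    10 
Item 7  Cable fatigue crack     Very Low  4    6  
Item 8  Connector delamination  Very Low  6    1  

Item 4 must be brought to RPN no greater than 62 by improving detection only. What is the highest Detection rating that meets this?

1

Item 4: S=5, O=7, D=3 → current RPN = 105.
Fixed product = 35. Need 35 × D ≤ 62, so D ≤ 62/35 = 1.77.
Maximum integer Detection rating = 1 (gives RPN 35; D=2 would give 70 > 62).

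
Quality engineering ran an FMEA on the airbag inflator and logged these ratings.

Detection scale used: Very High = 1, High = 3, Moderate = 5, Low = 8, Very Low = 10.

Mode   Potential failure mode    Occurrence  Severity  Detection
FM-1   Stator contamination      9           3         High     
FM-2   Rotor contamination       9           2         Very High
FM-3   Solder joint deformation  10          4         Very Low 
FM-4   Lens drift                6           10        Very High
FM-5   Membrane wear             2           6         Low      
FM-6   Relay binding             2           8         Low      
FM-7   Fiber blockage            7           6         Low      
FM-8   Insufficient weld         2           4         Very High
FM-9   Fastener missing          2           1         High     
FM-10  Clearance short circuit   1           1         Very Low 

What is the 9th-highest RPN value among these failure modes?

RPN = Severity × Occurrence × Detection:
  FM-1: 3 × 9 × 3 = 81
  FM-2: 2 × 9 × 1 = 18
  FM-3: 4 × 10 × 10 = 400
  FM-4: 10 × 6 × 1 = 60
  FM-5: 6 × 2 × 8 = 96
  FM-6: 8 × 2 × 8 = 128
  FM-7: 6 × 7 × 8 = 336
  FM-8: 4 × 2 × 1 = 8
  FM-9: 1 × 2 × 3 = 6
  FM-10: 1 × 1 × 10 = 10
Sorted descending: 400, 336, 128, 96, 81, 60, 18, 10, 8, 6.
The 9th-highest RPN is 8 (FM-8).

8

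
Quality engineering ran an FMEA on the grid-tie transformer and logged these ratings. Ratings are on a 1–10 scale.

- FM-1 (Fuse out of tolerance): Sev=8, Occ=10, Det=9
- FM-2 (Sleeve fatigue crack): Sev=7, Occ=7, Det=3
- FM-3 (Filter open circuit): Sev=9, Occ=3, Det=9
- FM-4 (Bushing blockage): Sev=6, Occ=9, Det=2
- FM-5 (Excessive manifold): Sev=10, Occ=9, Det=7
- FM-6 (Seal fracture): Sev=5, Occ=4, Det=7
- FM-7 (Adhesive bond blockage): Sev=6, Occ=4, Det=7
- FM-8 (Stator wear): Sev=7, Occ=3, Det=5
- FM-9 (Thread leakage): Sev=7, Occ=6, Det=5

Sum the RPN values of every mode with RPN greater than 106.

2366

RPN = Severity × Occurrence × Detection:
  FM-1: 8 × 10 × 9 = 720
  FM-2: 7 × 7 × 3 = 147
  FM-3: 9 × 3 × 9 = 243
  FM-4: 6 × 9 × 2 = 108
  FM-5: 10 × 9 × 7 = 630
  FM-6: 5 × 4 × 7 = 140
  FM-7: 6 × 4 × 7 = 168
  FM-8: 7 × 3 × 5 = 105
  FM-9: 7 × 6 × 5 = 210
RPN > 106: FM-1 (720), FM-2 (147), FM-3 (243), FM-4 (108), FM-5 (630), FM-6 (140), FM-7 (168), FM-9 (210).
Sum: 720 + 147 + 243 + 108 + 630 + 140 + 168 + 210 = 2366.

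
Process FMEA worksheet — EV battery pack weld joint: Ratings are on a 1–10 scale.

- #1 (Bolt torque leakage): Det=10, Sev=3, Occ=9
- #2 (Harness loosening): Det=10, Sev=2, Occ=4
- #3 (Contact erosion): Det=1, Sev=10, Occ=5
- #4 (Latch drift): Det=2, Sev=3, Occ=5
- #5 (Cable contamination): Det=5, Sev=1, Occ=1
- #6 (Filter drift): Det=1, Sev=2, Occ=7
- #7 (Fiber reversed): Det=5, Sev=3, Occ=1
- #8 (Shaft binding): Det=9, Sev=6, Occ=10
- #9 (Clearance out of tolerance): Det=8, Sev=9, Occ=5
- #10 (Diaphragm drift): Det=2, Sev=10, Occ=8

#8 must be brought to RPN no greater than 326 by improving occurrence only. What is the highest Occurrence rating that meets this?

#8: S=6, O=10, D=9 → current RPN = 540.
Fixed product = 54. Need 54 × O ≤ 326, so O ≤ 326/54 = 6.04.
Maximum integer Occurrence rating = 6 (gives RPN 324; O=7 would give 378 > 326).

6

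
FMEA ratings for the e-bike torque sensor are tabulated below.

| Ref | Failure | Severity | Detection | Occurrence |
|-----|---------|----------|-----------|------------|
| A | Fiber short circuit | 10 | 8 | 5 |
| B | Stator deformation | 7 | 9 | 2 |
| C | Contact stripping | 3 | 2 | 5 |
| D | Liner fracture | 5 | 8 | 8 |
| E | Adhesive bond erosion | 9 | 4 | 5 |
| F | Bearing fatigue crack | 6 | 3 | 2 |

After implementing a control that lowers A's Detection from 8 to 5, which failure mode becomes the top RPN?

D

RPN = Severity × Occurrence × Detection:
  A: 10 × 5 × 8 = 400
  B: 7 × 2 × 9 = 126
  C: 3 × 5 × 2 = 30
  D: 5 × 8 × 8 = 320
  E: 9 × 5 × 4 = 180
  F: 6 × 2 × 3 = 36
After action: A → 10 × 5 × 5 = 250.
Revised RPNs: D=320, A=250, E=180, B=126, F=36, C=30.
Highest is now D (320).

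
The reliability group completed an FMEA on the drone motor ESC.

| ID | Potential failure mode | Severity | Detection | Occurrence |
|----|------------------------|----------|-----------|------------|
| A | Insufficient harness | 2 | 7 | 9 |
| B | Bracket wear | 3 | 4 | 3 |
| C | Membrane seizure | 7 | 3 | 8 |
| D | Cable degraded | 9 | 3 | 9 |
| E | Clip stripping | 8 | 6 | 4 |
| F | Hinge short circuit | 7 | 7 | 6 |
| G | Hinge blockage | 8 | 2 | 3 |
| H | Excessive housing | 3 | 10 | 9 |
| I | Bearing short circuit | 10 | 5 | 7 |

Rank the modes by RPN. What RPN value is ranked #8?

48

RPN = Severity × Occurrence × Detection:
  A: 2 × 9 × 7 = 126
  B: 3 × 3 × 4 = 36
  C: 7 × 8 × 3 = 168
  D: 9 × 9 × 3 = 243
  E: 8 × 4 × 6 = 192
  F: 7 × 6 × 7 = 294
  G: 8 × 3 × 2 = 48
  H: 3 × 9 × 10 = 270
  I: 10 × 7 × 5 = 350
Sorted descending: 350, 294, 270, 243, 192, 168, 126, 48, 36.
The eighth-highest RPN is 48 (G).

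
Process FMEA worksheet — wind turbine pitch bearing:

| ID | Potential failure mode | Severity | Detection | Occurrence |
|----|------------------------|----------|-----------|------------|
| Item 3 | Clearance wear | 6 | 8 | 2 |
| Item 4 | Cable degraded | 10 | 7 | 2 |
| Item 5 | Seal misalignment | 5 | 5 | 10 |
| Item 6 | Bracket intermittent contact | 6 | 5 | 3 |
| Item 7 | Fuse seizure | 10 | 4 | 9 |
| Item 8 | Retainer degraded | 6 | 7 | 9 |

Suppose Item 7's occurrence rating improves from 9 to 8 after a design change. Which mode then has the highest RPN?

Item 8

RPN = Severity × Occurrence × Detection:
  Item 3: 6 × 2 × 8 = 96
  Item 4: 10 × 2 × 7 = 140
  Item 5: 5 × 10 × 5 = 250
  Item 6: 6 × 3 × 5 = 90
  Item 7: 10 × 9 × 4 = 360
  Item 8: 6 × 9 × 7 = 378
After action: Item 7 → 10 × 8 × 4 = 320.
Revised RPNs: Item 8=378, Item 7=320, Item 5=250, Item 4=140, Item 3=96, Item 6=90.
Highest is now Item 8 (378).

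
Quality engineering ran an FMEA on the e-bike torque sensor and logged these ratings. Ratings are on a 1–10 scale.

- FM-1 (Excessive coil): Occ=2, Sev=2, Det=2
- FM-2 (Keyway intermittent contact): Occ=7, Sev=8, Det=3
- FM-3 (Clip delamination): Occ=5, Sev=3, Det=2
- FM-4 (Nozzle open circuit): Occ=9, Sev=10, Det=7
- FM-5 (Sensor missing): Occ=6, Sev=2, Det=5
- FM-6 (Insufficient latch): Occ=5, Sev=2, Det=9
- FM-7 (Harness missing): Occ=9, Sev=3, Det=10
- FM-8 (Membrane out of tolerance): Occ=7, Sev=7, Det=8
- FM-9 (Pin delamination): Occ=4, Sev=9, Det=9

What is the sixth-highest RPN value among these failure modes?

RPN = Severity × Occurrence × Detection:
  FM-1: 2 × 2 × 2 = 8
  FM-2: 8 × 7 × 3 = 168
  FM-3: 3 × 5 × 2 = 30
  FM-4: 10 × 9 × 7 = 630
  FM-5: 2 × 6 × 5 = 60
  FM-6: 2 × 5 × 9 = 90
  FM-7: 3 × 9 × 10 = 270
  FM-8: 7 × 7 × 8 = 392
  FM-9: 9 × 4 × 9 = 324
Sorted descending: 630, 392, 324, 270, 168, 90, 60, 30, 8.
The sixth-highest RPN is 90 (FM-6).

90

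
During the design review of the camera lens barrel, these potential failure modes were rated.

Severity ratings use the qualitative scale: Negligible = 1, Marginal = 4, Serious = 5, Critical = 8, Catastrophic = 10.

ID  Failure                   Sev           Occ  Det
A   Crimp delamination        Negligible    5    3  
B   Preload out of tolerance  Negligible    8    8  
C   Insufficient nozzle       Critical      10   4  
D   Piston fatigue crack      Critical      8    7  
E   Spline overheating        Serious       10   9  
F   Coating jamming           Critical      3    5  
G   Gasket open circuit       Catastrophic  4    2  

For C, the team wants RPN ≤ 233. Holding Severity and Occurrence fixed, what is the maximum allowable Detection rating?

2

C: S=8, O=10, D=4 → current RPN = 320.
Fixed product = 80. Need 80 × D ≤ 233, so D ≤ 233/80 = 2.91.
Maximum integer Detection rating = 2 (gives RPN 160; D=3 would give 240 > 233).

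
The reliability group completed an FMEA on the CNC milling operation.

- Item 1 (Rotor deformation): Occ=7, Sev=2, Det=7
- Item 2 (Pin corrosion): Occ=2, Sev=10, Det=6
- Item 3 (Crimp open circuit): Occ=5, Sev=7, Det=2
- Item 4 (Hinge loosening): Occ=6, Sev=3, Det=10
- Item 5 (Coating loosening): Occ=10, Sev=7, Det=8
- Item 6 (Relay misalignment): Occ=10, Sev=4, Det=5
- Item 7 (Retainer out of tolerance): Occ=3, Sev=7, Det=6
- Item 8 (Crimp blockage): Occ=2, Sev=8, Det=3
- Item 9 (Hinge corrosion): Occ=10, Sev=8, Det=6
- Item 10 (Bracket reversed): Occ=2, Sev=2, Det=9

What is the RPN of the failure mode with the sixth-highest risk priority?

RPN = Severity × Occurrence × Detection:
  Item 1: 2 × 7 × 7 = 98
  Item 2: 10 × 2 × 6 = 120
  Item 3: 7 × 5 × 2 = 70
  Item 4: 3 × 6 × 10 = 180
  Item 5: 7 × 10 × 8 = 560
  Item 6: 4 × 10 × 5 = 200
  Item 7: 7 × 3 × 6 = 126
  Item 8: 8 × 2 × 3 = 48
  Item 9: 8 × 10 × 6 = 480
  Item 10: 2 × 2 × 9 = 36
Sorted descending: 560, 480, 200, 180, 126, 120, 98, 70, 48, 36.
The sixth-highest RPN is 120 (Item 2).

120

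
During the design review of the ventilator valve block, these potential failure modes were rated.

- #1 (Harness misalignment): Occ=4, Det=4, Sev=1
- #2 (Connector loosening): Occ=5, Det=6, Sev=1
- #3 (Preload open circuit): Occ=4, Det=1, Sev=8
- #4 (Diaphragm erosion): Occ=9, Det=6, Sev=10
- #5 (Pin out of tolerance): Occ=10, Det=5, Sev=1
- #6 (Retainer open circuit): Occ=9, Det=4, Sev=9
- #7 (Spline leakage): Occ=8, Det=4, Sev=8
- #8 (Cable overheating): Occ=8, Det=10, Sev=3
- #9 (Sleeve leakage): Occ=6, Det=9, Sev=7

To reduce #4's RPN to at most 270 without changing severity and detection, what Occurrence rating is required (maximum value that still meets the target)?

4

#4: S=10, O=9, D=6 → current RPN = 540.
Fixed product = 60. Need 60 × O ≤ 270, so O ≤ 270/60 = 4.50.
Maximum integer Occurrence rating = 4 (gives RPN 240; O=5 would give 300 > 270).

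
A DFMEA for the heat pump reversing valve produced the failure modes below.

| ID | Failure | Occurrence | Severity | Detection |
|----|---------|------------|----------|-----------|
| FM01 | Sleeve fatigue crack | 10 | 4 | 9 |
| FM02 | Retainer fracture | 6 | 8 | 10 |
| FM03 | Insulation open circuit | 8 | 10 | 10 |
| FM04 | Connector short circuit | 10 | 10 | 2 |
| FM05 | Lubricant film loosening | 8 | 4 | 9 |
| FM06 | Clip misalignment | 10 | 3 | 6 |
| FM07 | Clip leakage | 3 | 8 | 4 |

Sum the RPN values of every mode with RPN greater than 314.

1640

RPN = Severity × Occurrence × Detection:
  FM01: 4 × 10 × 9 = 360
  FM02: 8 × 6 × 10 = 480
  FM03: 10 × 8 × 10 = 800
  FM04: 10 × 10 × 2 = 200
  FM05: 4 × 8 × 9 = 288
  FM06: 3 × 10 × 6 = 180
  FM07: 8 × 3 × 4 = 96
RPN > 314: FM01 (360), FM02 (480), FM03 (800).
Sum: 360 + 480 + 800 = 1640.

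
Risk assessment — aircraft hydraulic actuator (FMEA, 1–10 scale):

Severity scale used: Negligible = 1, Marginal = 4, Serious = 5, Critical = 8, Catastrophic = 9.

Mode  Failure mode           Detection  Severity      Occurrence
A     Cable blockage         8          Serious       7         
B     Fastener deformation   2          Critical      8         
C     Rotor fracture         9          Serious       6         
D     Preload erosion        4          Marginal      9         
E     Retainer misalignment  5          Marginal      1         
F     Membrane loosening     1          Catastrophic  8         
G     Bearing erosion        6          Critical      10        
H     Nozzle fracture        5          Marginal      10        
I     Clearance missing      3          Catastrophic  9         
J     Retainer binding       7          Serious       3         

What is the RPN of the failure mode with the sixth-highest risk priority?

RPN = Severity × Occurrence × Detection:
  A: 5 × 7 × 8 = 280
  B: 8 × 8 × 2 = 128
  C: 5 × 6 × 9 = 270
  D: 4 × 9 × 4 = 144
  E: 4 × 1 × 5 = 20
  F: 9 × 8 × 1 = 72
  G: 8 × 10 × 6 = 480
  H: 4 × 10 × 5 = 200
  I: 9 × 9 × 3 = 243
  J: 5 × 3 × 7 = 105
Sorted descending: 480, 280, 270, 243, 200, 144, 128, 105, 72, 20.
The sixth-highest RPN is 144 (D).

144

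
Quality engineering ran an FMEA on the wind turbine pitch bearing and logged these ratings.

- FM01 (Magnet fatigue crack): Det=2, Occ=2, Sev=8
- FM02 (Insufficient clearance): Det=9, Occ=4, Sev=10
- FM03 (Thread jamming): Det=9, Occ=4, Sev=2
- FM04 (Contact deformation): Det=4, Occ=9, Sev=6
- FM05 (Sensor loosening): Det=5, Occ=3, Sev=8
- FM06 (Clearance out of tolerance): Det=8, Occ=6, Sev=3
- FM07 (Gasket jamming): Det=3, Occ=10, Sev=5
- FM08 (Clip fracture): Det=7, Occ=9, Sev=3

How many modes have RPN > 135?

5

RPN = Severity × Occurrence × Detection:
  FM01: 8 × 2 × 2 = 32
  FM02: 10 × 4 × 9 = 360
  FM03: 2 × 4 × 9 = 72
  FM04: 6 × 9 × 4 = 216
  FM05: 8 × 3 × 5 = 120
  FM06: 3 × 6 × 8 = 144
  FM07: 5 × 10 × 3 = 150
  FM08: 3 × 9 × 7 = 189
Modes with RPN > 135: FM02 (360), FM04 (216), FM06 (144), FM07 (150), FM08 (189) → 5.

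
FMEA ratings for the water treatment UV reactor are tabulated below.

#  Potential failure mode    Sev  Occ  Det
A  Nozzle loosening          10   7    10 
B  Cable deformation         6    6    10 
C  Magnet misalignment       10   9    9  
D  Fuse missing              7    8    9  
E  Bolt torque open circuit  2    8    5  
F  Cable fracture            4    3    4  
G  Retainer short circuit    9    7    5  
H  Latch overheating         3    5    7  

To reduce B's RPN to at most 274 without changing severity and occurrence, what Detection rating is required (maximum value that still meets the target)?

B: S=6, O=6, D=10 → current RPN = 360.
Fixed product = 36. Need 36 × D ≤ 274, so D ≤ 274/36 = 7.61.
Maximum integer Detection rating = 7 (gives RPN 252; D=8 would give 288 > 274).

7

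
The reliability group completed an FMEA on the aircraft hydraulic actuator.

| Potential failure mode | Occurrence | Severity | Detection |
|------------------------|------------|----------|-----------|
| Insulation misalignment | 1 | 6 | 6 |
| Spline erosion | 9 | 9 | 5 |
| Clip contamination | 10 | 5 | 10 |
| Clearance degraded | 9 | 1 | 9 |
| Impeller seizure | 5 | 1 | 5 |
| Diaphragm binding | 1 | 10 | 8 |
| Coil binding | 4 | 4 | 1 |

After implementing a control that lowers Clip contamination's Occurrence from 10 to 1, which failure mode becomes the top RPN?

RPN = Severity × Occurrence × Detection:
  Insulation misalignment: 6 × 1 × 6 = 36
  Spline erosion: 9 × 9 × 5 = 405
  Clip contamination: 5 × 10 × 10 = 500
  Clearance degraded: 1 × 9 × 9 = 81
  Impeller seizure: 1 × 5 × 5 = 25
  Diaphragm binding: 10 × 1 × 8 = 80
  Coil binding: 4 × 4 × 1 = 16
After action: Clip contamination → 5 × 1 × 10 = 50.
Revised RPNs: Spline erosion=405, Clearance degraded=81, Diaphragm binding=80, Clip contamination=50, Insulation misalignment=36, Impeller seizure=25, Coil binding=16.
Highest is now Spline erosion (405).

Spline erosion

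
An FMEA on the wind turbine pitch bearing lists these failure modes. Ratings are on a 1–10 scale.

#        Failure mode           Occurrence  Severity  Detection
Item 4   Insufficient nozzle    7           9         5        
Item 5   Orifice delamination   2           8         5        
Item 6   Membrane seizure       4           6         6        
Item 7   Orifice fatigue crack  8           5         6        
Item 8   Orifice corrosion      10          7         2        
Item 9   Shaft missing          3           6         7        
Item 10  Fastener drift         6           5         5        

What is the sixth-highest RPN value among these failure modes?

RPN = Severity × Occurrence × Detection:
  Item 4: 9 × 7 × 5 = 315
  Item 5: 8 × 2 × 5 = 80
  Item 6: 6 × 4 × 6 = 144
  Item 7: 5 × 8 × 6 = 240
  Item 8: 7 × 10 × 2 = 140
  Item 9: 6 × 3 × 7 = 126
  Item 10: 5 × 6 × 5 = 150
Sorted descending: 315, 240, 150, 144, 140, 126, 80.
The sixth-highest RPN is 126 (Item 9).

126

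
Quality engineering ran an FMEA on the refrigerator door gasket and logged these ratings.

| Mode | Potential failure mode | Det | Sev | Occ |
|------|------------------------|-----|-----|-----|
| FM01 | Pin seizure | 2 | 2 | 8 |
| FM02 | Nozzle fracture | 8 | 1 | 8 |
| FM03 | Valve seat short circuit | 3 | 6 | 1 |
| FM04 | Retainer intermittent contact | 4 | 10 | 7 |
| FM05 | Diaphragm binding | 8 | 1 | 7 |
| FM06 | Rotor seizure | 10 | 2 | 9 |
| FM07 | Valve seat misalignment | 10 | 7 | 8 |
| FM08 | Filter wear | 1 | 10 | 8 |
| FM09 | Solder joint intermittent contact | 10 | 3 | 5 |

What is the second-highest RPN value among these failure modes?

RPN = Severity × Occurrence × Detection:
  FM01: 2 × 8 × 2 = 32
  FM02: 1 × 8 × 8 = 64
  FM03: 6 × 1 × 3 = 18
  FM04: 10 × 7 × 4 = 280
  FM05: 1 × 7 × 8 = 56
  FM06: 2 × 9 × 10 = 180
  FM07: 7 × 8 × 10 = 560
  FM08: 10 × 8 × 1 = 80
  FM09: 3 × 5 × 10 = 150
Sorted descending: 560, 280, 180, 150, 80, 64, 56, 32, 18.
The second-highest RPN is 280 (FM04).

280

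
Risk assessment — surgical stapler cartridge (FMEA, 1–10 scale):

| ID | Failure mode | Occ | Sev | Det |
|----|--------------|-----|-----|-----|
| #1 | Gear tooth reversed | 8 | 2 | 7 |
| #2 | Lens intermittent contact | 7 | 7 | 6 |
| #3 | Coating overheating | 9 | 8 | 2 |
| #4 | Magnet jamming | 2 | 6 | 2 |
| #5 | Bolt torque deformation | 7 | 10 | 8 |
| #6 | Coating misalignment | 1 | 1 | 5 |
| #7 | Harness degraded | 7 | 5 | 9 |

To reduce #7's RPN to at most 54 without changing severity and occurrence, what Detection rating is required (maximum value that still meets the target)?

1

#7: S=5, O=7, D=9 → current RPN = 315.
Fixed product = 35. Need 35 × D ≤ 54, so D ≤ 54/35 = 1.54.
Maximum integer Detection rating = 1 (gives RPN 35; D=2 would give 70 > 54).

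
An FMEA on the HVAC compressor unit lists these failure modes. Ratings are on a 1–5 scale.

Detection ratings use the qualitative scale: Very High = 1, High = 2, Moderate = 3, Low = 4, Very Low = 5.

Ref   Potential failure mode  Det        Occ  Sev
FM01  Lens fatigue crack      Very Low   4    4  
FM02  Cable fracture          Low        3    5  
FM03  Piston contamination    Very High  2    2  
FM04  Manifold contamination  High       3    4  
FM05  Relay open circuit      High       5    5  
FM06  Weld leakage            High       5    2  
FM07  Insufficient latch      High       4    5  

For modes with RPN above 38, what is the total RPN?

230

RPN = Severity × Occurrence × Detection:
  FM01: 4 × 4 × 5 = 80
  FM02: 5 × 3 × 4 = 60
  FM03: 2 × 2 × 1 = 4
  FM04: 4 × 3 × 2 = 24
  FM05: 5 × 5 × 2 = 50
  FM06: 2 × 5 × 2 = 20
  FM07: 5 × 4 × 2 = 40
RPN > 38: FM01 (80), FM02 (60), FM05 (50), FM07 (40).
Sum: 80 + 60 + 50 + 40 = 230.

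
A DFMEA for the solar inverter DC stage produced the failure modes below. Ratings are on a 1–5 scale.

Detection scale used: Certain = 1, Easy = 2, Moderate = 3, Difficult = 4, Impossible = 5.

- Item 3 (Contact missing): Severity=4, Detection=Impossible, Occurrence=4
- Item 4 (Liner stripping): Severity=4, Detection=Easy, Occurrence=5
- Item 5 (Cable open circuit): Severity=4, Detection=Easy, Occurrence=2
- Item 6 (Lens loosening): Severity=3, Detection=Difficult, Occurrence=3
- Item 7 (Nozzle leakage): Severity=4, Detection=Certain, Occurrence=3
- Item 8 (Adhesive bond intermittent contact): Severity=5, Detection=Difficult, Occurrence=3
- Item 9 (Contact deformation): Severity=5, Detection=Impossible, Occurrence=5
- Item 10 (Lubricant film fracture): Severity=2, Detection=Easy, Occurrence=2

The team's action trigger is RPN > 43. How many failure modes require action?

RPN = Severity × Occurrence × Detection:
  Item 3: 4 × 4 × 5 = 80
  Item 4: 4 × 5 × 2 = 40
  Item 5: 4 × 2 × 2 = 16
  Item 6: 3 × 3 × 4 = 36
  Item 7: 4 × 3 × 1 = 12
  Item 8: 5 × 3 × 4 = 60
  Item 9: 5 × 5 × 5 = 125
  Item 10: 2 × 2 × 2 = 8
Modes with RPN > 43: Item 3 (80), Item 8 (60), Item 9 (125) → 3.

3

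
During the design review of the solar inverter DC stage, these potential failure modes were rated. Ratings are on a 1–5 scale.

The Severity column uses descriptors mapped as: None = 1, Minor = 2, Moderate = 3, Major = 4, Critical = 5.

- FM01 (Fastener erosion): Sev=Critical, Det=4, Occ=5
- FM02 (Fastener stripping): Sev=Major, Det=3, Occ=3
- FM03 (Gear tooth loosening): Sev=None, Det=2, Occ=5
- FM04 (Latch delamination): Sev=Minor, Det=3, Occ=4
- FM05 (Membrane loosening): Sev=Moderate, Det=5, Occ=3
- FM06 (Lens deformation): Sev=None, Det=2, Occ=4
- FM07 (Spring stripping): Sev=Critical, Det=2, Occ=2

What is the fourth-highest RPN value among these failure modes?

24

RPN = Severity × Occurrence × Detection:
  FM01: 5 × 5 × 4 = 100
  FM02: 4 × 3 × 3 = 36
  FM03: 1 × 5 × 2 = 10
  FM04: 2 × 4 × 3 = 24
  FM05: 3 × 3 × 5 = 45
  FM06: 1 × 4 × 2 = 8
  FM07: 5 × 2 × 2 = 20
Sorted descending: 100, 45, 36, 24, 20, 10, 8.
The fourth-highest RPN is 24 (FM04).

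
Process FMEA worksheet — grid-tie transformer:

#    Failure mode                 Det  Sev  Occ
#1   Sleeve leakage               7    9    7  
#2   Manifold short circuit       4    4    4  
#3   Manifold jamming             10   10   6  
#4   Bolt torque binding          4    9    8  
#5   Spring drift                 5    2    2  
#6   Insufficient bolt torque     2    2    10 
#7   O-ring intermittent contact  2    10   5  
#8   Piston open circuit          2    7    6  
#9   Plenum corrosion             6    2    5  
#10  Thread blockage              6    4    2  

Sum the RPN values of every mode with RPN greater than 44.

RPN = Severity × Occurrence × Detection:
  #1: 9 × 7 × 7 = 441
  #2: 4 × 4 × 4 = 64
  #3: 10 × 6 × 10 = 600
  #4: 9 × 8 × 4 = 288
  #5: 2 × 2 × 5 = 20
  #6: 2 × 10 × 2 = 40
  #7: 10 × 5 × 2 = 100
  #8: 7 × 6 × 2 = 84
  #9: 2 × 5 × 6 = 60
  #10: 4 × 2 × 6 = 48
RPN > 44: #1 (441), #2 (64), #3 (600), #4 (288), #7 (100), #8 (84), #9 (60), #10 (48).
Sum: 441 + 64 + 600 + 288 + 100 + 84 + 60 + 48 = 1685.

1685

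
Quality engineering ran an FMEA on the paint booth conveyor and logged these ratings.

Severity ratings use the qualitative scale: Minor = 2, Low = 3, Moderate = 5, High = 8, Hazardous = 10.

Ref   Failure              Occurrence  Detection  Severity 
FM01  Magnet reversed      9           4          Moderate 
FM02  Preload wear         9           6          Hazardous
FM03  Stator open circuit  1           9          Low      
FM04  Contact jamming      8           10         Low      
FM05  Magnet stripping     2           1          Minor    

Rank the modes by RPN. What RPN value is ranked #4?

RPN = Severity × Occurrence × Detection:
  FM01: 5 × 9 × 4 = 180
  FM02: 10 × 9 × 6 = 540
  FM03: 3 × 1 × 9 = 27
  FM04: 3 × 8 × 10 = 240
  FM05: 2 × 2 × 1 = 4
Sorted descending: 540, 240, 180, 27, 4.
The fourth-highest RPN is 27 (FM03).

27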